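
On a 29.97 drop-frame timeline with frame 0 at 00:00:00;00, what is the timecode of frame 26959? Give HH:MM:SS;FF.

00:14:59;15

Ten DF minutes hold 17982 frames, so frame 26959 lies in block 1 (frames 17982–35963) with 8977 frames into that block.
The block's first minute is 1800 frames and the rest 1798 each; 8977 frames reaches minute 4, so 1 × 18 + 4 × 2 = 26 labels have been skipped so far.
Adding those back, label number 26959 + 26 = 26985 at 30 labels/s is 899 s + 15 f = 0 h 14 min 59 s frame 15, i.e. 00:14:59;15.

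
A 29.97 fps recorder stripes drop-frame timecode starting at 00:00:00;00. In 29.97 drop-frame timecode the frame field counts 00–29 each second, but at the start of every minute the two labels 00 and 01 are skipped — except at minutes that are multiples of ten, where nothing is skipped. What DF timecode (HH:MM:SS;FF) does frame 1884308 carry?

17:27:53;04

Ten DF minutes hold 17982 frames, so frame 1884308 lies in block 104 (frames 1870128–1888109) with 14180 frames into that block.
The block's first minute is 1800 frames and the rest 1798 each; 14180 frames reaches minute 7, so 104 × 18 + 7 × 2 = 1886 labels have been skipped so far.
Adding those back, label number 1884308 + 1886 = 1886194 at 30 labels/s is 62873 s + 4 f = 17 h 27 min 53 s frame 4, i.e. 17:27:53;04.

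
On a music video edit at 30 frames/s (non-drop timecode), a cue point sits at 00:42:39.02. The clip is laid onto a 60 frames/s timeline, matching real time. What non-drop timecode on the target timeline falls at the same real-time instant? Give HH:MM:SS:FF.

Source frame index: (0×3600 + 42×60 + 39) × 30 + 2 = 76772.
Real time: 76772 / (30) = 38386/15 s.
Target frame: (38386/15) × (60) = 153544.
At 60 labels/s: frame 153544 → 00:42:39:04.

00:42:39:04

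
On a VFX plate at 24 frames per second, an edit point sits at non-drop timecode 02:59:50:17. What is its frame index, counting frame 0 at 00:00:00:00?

258977

Total seconds to the label: (2 × 3600 + 59 × 60 + 50) = 10790.
Frame index = 10790 × 24 + 17 = 258977.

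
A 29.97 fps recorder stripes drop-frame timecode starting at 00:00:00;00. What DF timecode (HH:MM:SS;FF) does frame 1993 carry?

Ten DF minutes hold 17982 frames, so frame 1993 lies in block 0 (frames 0–17981) with 1993 frames into that block.
The block's first minute is 1800 frames and the rest 1798 each; 1993 frames reaches minute 1, so 0 × 18 + 1 × 2 = 2 labels have been skipped so far.
Adding those back, label number 1993 + 2 = 1995 at 30 labels/s is 66 s + 15 f = 0 h 1 min 6 s frame 15, i.e. 00:01:06;15.

00:01:06;15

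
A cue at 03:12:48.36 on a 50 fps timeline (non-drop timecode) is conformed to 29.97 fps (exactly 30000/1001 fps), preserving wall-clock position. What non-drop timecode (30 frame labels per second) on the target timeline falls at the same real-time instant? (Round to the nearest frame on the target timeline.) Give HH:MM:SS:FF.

Source frame index: (3×3600 + 12×60 + 48) × 50 + 36 = 578436.
Real time: 578436 / (50) = 289218/25 s.
Target frame: (289218/25) × (30000/1001) = 347061600/1001 ≈ 346714.885 → 346715.
At 30 labels/s: frame 346715 → 03:12:37:05.

03:12:37:05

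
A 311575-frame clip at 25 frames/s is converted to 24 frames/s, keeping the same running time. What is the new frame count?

299112 frames

Target frames = source frames × (target rate / source rate) = 311575 × (24)/(25) = 311575 × 24/25 = 299112.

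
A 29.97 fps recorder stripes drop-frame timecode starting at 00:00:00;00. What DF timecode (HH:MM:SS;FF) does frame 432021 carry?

04:00:15;03

Each 10-minute DF block holds 10 × 60 × 30 − 9 × 2 = 17982 frames. 432021 ÷ 17982 → 24 full blocks, remainder 453.
Within the partial block the first minute is 1800 frames and each further minute 1798, so 0 further minute boundaries passed. Total skipped labels = 18 × 24 + 2 × 0 = 432.
Non-drop label index = 432021 + 432 = 432453; at 30 labels/s that is 04:00:15:03, i.e. DF 04:00:15;03.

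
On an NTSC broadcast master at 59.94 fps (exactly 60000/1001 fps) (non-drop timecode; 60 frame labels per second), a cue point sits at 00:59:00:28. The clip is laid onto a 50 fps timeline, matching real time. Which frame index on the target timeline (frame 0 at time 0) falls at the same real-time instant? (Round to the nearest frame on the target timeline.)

Source frame index: (0×3600 + 59×60 + 0) × 60 + 28 = 212428.
Real time: 212428 / (60000/1001) = 53160107/15000 s.
Target frame: (53160107/15000) × (50) = 53160107/300 ≈ 177200.357 → 177200.

frame 177200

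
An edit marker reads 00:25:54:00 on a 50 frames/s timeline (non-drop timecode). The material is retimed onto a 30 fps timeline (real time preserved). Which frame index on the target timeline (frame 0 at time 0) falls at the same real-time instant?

Source frame index: (0×3600 + 25×60 + 54) × 50 + 0 = 77700.
Real time: 77700 / (50) = 1554 s.
Target frame: (1554) × (30) = 46620.

frame 46620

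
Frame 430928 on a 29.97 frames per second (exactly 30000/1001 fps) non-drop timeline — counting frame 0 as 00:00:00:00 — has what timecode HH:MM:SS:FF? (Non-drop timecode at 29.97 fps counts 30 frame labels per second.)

03:59:24:08

430928 ÷ 30 = 14364 full seconds, remainder 8 frames.
14364 s = 3 h 59 min 24 s.
Timecode: 03:59:24:08.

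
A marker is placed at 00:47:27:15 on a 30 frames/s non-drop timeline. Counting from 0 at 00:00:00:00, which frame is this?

85425

Total seconds to the label: (0 × 3600 + 47 × 60 + 27) = 2847.
Frame index = 2847 × 30 + 15 = 85425.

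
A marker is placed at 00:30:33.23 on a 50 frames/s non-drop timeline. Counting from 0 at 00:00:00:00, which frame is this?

Total seconds to the label: (0 × 3600 + 30 × 60 + 33) = 1833.
Frame index = 1833 × 50 + 23 = 91673.

frame 91673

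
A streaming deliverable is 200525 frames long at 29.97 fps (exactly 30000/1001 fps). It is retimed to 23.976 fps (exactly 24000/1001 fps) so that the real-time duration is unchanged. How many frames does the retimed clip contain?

Target frames = source frames × (target rate / source rate) = 200525 × (24000/1001)/(30000/1001) = 200525 × 4/5 = 160420.

160420 frames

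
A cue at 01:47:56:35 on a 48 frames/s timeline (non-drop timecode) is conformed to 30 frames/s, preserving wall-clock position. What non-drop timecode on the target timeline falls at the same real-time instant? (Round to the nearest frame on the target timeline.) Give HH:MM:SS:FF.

01:47:56:22

Source frame index: (1×3600 + 47×60 + 56) × 48 + 35 = 310883.
Real time: 310883 / (48) = 310883/48 s.
Target frame: (310883/48) × (30) = 1554415/8 ≈ 194301.875 → 194302.
At 30 labels/s: frame 194302 → 01:47:56:22.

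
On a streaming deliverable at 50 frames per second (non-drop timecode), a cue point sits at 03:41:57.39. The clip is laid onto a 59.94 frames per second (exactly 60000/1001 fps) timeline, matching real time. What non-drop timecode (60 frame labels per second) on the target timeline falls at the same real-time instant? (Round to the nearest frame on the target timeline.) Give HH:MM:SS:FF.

03:41:44:29

Source frame index: (3×3600 + 41×60 + 57) × 50 + 39 = 665889.
Real time: 665889 / (50) = 665889/50 s.
Target frame: (665889/50) × (60000/1001) = 114152400/143 ≈ 798268.531 → 798269.
At 60 labels/s: frame 798269 → 03:41:44:29.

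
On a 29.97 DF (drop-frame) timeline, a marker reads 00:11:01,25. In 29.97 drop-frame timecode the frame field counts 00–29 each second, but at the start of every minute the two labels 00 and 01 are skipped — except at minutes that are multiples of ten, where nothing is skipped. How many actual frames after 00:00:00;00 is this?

19835

Complete 10-minute blocks: 1, each 17982 frames → 17982.
Remaining 1 whole minute in the current block: 1800 + 0 × 1798 = 1800 frames.
Within the current minute: 1 × 30 + 25 − 2 = 53 (labels ;00/;01 skipped at this minute). Total = 17982 + 1800 + 53 = 19835.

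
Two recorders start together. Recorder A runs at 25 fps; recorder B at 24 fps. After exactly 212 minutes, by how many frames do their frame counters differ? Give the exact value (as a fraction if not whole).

12720 frames

212 min = 12720 s.
A emits 25 × 12720 = 318000 frames; B emits 24 × 12720 = 305280.
Difference = 12720 frames; B is behind A.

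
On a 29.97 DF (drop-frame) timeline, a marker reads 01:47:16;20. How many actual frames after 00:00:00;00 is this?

192906

Complete 10-minute blocks: 10, each 17982 frames → 179820.
Remaining 7 whole minutes in the current block: 1800 + 6 × 1798 = 12588 frames.
Within the current minute: 16 × 30 + 20 − 2 = 498 (labels ;00/;01 skipped at this minute). Total = 179820 + 12588 + 498 = 192906.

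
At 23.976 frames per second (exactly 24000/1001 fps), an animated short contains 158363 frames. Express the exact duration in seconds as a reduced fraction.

158521363/24000 seconds

Running time = 158363 ÷ (24000/1001) = 158363 × 1001/24000 = 158521363/24000 s.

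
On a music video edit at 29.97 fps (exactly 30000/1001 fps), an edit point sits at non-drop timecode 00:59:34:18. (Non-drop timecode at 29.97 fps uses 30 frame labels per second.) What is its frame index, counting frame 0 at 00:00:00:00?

Total seconds to the label: (0 × 3600 + 59 × 60 + 34) = 3574.
Frame index = 3574 × 30 + 18 = 107238.

frame 107238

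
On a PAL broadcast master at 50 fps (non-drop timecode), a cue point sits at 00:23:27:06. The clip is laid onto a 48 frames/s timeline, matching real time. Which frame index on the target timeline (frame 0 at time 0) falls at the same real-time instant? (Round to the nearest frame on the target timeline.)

Source frame index: (0×3600 + 23×60 + 27) × 50 + 6 = 70356.
Real time: 70356 / (50) = 35178/25 s.
Target frame: (35178/25) × (48) = 1688544/25 ≈ 67541.760 → 67542.

frame 67542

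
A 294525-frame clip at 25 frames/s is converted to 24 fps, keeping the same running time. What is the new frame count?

282744 frames

Target frames = source frames × (target rate / source rate) = 294525 × (24)/(25) = 294525 × 24/25 = 282744.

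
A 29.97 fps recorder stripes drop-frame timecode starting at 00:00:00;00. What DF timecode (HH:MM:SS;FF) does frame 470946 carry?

Ten DF minutes hold 17982 frames, so frame 470946 lies in block 26 (frames 467532–485513) with 3414 frames into that block.
The block's first minute is 1800 frames and the rest 1798 each; 3414 frames reaches minute 1, so 26 × 18 + 1 × 2 = 470 labels have been skipped so far.
Adding those back, label number 470946 + 470 = 471416 at 30 labels/s is 15713 s + 26 f = 4 h 21 min 53 s frame 26, i.e. 04:21:53;26.

04:21:53;26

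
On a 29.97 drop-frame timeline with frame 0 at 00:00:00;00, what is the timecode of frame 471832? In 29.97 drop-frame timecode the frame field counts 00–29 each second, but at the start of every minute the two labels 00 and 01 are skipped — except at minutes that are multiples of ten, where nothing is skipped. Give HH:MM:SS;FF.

Each 10-minute DF block holds 10 × 60 × 30 − 9 × 2 = 17982 frames. 471832 ÷ 17982 → 26 full blocks, remainder 4300.
Within the partial block the first minute is 1800 frames and each further minute 1798, so 2 further minute boundaries passed. Total skipped labels = 18 × 26 + 2 × 2 = 472.
Non-drop label index = 471832 + 472 = 472304; at 30 labels/s that is 04:22:23:14, i.e. DF 04:22:23;14.

04:22:23;14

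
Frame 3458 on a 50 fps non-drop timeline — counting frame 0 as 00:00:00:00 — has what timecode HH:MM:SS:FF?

00:01:09:08

3458 ÷ 50 = 69 full seconds, remainder 8 frames.
69 s = 0 h 1 min 9 s.
Timecode: 00:01:09:08.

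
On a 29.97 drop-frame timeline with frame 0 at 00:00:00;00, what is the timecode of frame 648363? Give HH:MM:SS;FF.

Ten DF minutes hold 17982 frames, so frame 648363 lies in block 36 (frames 647352–665333) with 1011 frames into that block.
The block's first minute is 1800 frames and the rest 1798 each; 1011 frames reaches minute 0, so 36 × 18 + 0 × 2 = 648 labels have been skipped so far.
Adding those back, label number 648363 + 648 = 649011 at 30 labels/s is 21633 s + 21 f = 6 h 0 min 33 s frame 21, i.e. 06:00:33;21.

06:00:33;21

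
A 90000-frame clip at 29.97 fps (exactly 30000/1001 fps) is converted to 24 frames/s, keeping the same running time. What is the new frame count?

72072 frames

Target frames = source frames × (target rate / source rate) = 90000 × (24)/(30000/1001) = 90000 × 1001/1250 = 72072.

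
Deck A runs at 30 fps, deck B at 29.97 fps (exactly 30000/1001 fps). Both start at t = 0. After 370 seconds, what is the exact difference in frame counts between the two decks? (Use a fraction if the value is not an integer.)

A emits 30 × 370 = 11100 frames; B emits 30000/1001 × 370 = 11100000/1001.
Difference = 11100/1001 frames (≈ 11.0889); B is behind A.

11100/1001 frames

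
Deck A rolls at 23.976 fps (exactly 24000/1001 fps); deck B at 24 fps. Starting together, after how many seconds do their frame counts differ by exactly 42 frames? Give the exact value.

1751.75 seconds

The gap grows by |24 − 24000/1001| = 24/1001 frames per second.
Time for a 42-frame gap: 42 ÷ (24/1001) = 1751.75 s.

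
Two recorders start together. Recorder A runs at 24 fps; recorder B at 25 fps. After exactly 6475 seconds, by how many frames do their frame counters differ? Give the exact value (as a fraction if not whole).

6475 frames

A emits 24 × 6475 = 155400 frames; B emits 25 × 6475 = 161875.
Difference = 6475 frames; B is ahead of A.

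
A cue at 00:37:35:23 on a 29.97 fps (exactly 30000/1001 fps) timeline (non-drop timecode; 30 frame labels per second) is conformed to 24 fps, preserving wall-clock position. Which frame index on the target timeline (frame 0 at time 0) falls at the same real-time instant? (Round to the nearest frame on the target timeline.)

Source frame index: (0×3600 + 37×60 + 35) × 30 + 23 = 67673.
Real time: 67673 / (30000/1001) = 67740673/30000 s.
Target frame: (67740673/30000) × (24) = 67740673/1250 ≈ 54192.538 → 54193.

frame 54193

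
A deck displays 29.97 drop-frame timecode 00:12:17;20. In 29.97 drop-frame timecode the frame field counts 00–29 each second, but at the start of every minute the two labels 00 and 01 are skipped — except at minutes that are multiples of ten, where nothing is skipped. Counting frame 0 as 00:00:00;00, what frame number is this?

22108

Complete 10-minute blocks: 1, each 17982 frames → 17982.
Remaining 2 whole minutes in the current block: 1800 + 1 × 1798 = 3598 frames.
Within the current minute: 17 × 30 + 20 − 2 = 528 (labels ;00/;01 skipped at this minute). Total = 17982 + 3598 + 528 = 22108.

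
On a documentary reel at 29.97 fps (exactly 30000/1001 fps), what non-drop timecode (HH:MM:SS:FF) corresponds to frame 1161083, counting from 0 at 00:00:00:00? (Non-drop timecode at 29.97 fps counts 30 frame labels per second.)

10:45:02:23

1161083 ÷ 30 = 38702 full seconds, remainder 23 frames.
38702 s = 10 h 45 min 2 s.
Timecode: 10:45:02:23.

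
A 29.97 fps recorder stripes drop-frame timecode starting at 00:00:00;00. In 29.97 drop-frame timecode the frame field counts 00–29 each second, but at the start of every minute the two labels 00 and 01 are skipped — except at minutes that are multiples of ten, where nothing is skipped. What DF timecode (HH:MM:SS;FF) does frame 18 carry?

00:00:00;18

Ten DF minutes hold 17982 frames, so frame 18 lies in block 0 (frames 0–17981) with 18 frames into that block.
The block's first minute is 1800 frames and the rest 1798 each; 18 frames reaches minute 0, so 0 × 18 + 0 × 2 = 0 labels have been skipped so far.
Adding those back, label number 18 + 0 = 18 at 30 labels/s is 0 s + 18 f = 0 h 0 min 0 s frame 18, i.e. 00:00:00;18.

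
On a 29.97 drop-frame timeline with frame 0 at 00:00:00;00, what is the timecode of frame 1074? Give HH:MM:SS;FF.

Each 10-minute DF block holds 10 × 60 × 30 − 9 × 2 = 17982 frames. 1074 ÷ 17982 → 0 full blocks, remainder 1074.
Within the partial block the first minute is 1800 frames and each further minute 1798, so 0 further minute boundaries passed. Total skipped labels = 18 × 0 + 2 × 0 = 0.
Non-drop label index = 1074 + 0 = 1074; at 30 labels/s that is 00:00:35:24, i.e. DF 00:00:35;24.

00:00:35;24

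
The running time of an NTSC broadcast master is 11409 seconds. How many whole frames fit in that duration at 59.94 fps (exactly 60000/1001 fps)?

683856 frames

Frames = 11409 × 60000/1001 = 684540000/1001 ≈ 683856.1439.
Complete frames: 683856.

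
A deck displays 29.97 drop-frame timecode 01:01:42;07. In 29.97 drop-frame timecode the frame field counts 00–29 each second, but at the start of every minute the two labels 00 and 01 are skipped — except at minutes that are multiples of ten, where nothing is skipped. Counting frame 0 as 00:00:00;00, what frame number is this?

As if non-drop at 30 labels/s: (1 × 3600 + 1 × 60 + 42) × 30 + 7 = 111067.
Minute boundaries passed: 61; those not divisible by 10: 61 − 6 = 55; dropped labels = 2 × 55 = 110.
Actual frame index = 111067 − 110 = 110957.

110957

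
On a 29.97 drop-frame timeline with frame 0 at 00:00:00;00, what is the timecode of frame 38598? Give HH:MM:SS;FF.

Each 10-minute DF block holds 10 × 60 × 30 − 9 × 2 = 17982 frames. 38598 ÷ 17982 → 2 full blocks, remainder 2634.
Within the partial block the first minute is 1800 frames and each further minute 1798, so 1 further minute boundary passed. Total skipped labels = 18 × 2 + 2 × 1 = 38.
Non-drop label index = 38598 + 38 = 38636; at 30 labels/s that is 00:21:27:26, i.e. DF 00:21:27;26.

00:21:27;26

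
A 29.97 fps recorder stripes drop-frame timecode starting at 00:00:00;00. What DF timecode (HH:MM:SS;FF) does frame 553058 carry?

05:07:33;22

Each 10-minute DF block holds 10 × 60 × 30 − 9 × 2 = 17982 frames. 553058 ÷ 17982 → 30 full blocks, remainder 13598.
Within the partial block the first minute is 1800 frames and each further minute 1798, so 7 further minute boundaries passed. Total skipped labels = 18 × 30 + 2 × 7 = 554.
Non-drop label index = 553058 + 554 = 553612; at 30 labels/s that is 05:07:33:22, i.e. DF 05:07:33;22.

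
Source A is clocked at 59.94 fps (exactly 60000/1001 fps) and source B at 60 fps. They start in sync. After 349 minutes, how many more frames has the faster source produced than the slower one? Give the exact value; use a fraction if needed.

349 min = 20940 s.
A emits 60000/1001 × 20940 = 1256400000/1001 frames; B emits 60 × 20940 = 1256400.
Difference = 1256400/1001 frames (≈ 1255.1449); B is ahead of A.

1256400/1001 frames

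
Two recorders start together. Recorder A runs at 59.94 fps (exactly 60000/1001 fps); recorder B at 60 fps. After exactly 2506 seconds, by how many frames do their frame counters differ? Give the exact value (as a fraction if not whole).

A emits 60000/1001 × 2506 = 21480000/143 frames; B emits 60 × 2506 = 150360.
Difference = 21480/143 frames (≈ 150.2098); B is ahead of A.

21480/143 frames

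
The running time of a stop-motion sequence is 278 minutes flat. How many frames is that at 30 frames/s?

500400 frames

278 min = 16680 s.
Frames = 16680 × 30 = 500400.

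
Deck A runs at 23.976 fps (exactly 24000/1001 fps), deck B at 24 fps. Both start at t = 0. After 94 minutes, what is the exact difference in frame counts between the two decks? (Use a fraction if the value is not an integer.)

94 min = 5640 s.
A emits 24000/1001 × 5640 = 135360000/1001 frames; B emits 24 × 5640 = 135360.
Difference = 135360/1001 frames (≈ 135.2248); B is ahead of A.

135360/1001 frames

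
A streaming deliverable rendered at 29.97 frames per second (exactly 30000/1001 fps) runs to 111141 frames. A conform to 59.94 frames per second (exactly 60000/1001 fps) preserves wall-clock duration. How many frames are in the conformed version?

Target frames = source frames × (target rate / source rate) = 111141 × (60000/1001)/(30000/1001) = 111141 × 2 = 222282.

222282 frames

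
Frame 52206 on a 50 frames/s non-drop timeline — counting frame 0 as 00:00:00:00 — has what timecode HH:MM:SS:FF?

00:17:24:06

52206 ÷ 50 = 1044 full seconds, remainder 6 frames.
1044 s = 0 h 17 min 24 s.
Timecode: 00:17:24:06.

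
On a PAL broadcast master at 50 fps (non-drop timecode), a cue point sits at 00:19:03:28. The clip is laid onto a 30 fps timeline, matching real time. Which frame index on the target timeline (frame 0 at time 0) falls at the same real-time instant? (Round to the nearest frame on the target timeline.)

Source frame index: (0×3600 + 19×60 + 3) × 50 + 28 = 57178.
Real time: 57178 / (50) = 28589/25 s.
Target frame: (28589/25) × (30) = 171534/5 ≈ 34306.800 → 34307.

frame 34307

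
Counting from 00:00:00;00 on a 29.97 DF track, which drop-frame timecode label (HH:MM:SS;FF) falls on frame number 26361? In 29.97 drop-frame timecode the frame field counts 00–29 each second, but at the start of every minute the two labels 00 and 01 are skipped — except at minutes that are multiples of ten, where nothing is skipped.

00:14:39;17

Ten DF minutes hold 17982 frames, so frame 26361 lies in block 1 (frames 17982–35963) with 8379 frames into that block.
The block's first minute is 1800 frames and the rest 1798 each; 8379 frames reaches minute 4, so 1 × 18 + 4 × 2 = 26 labels have been skipped so far.
Adding those back, label number 26361 + 26 = 26387 at 30 labels/s is 879 s + 17 f = 0 h 14 min 39 s frame 17, i.e. 00:14:39;17.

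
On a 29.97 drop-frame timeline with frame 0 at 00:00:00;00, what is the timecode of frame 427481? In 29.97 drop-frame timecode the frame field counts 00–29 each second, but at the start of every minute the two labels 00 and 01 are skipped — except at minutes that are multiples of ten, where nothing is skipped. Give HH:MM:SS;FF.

Ten DF minutes hold 17982 frames, so frame 427481 lies in block 23 (frames 413586–431567) with 13895 frames into that block.
The block's first minute is 1800 frames and the rest 1798 each; 13895 frames reaches minute 7, so 23 × 18 + 7 × 2 = 428 labels have been skipped so far.
Adding those back, label number 427481 + 428 = 427909 at 30 labels/s is 14263 s + 19 f = 3 h 57 min 43 s frame 19, i.e. 03:57:43;19.

03:57:43;19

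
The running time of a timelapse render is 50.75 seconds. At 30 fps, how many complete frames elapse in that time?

Frames = 50.75 × 30 = 3045/2 ≈ 1522.5000.
Complete frames: 1522.

1522 frames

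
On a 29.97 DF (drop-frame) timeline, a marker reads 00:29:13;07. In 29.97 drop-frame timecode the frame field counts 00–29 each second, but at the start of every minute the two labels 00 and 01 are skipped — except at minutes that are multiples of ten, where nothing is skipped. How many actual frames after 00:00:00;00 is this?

As if non-drop at 30 labels/s: (0 × 3600 + 29 × 60 + 13) × 30 + 7 = 52597.
Minute boundaries passed: 29; those not divisible by 10: 29 − 2 = 27; dropped labels = 2 × 27 = 54.
Actual frame index = 52597 − 54 = 52543.

52543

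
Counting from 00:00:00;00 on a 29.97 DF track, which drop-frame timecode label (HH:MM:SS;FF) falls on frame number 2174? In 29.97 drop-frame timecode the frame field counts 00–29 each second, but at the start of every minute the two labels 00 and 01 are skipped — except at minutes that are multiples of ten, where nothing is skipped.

Each 10-minute DF block holds 10 × 60 × 30 − 9 × 2 = 17982 frames. 2174 ÷ 17982 → 0 full blocks, remainder 2174.
Within the partial block the first minute is 1800 frames and each further minute 1798, so 1 further minute boundary passed. Total skipped labels = 18 × 0 + 2 × 1 = 2.
Non-drop label index = 2174 + 2 = 2176; at 30 labels/s that is 00:01:12:16, i.e. DF 00:01:12;16.

00:01:12;16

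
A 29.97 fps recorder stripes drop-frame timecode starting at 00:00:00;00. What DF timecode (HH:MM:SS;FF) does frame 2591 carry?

Ten DF minutes hold 17982 frames, so frame 2591 lies in block 0 (frames 0–17981) with 2591 frames into that block.
The block's first minute is 1800 frames and the rest 1798 each; 2591 frames reaches minute 1, so 0 × 18 + 1 × 2 = 2 labels have been skipped so far.
Adding those back, label number 2591 + 2 = 2593 at 30 labels/s is 86 s + 13 f = 0 h 1 min 26 s frame 13, i.e. 00:01:26;13.

00:01:26;13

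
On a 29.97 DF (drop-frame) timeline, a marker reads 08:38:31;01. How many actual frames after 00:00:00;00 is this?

932397

As if non-drop at 30 labels/s: (8 × 3600 + 38 × 60 + 31) × 30 + 1 = 933331.
Minute boundaries passed: 518; those not divisible by 10: 518 − 51 = 467; dropped labels = 2 × 467 = 934.
Actual frame index = 933331 − 934 = 932397.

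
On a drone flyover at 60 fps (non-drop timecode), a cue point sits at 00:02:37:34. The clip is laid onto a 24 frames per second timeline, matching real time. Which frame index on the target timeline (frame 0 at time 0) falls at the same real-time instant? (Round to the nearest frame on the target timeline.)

Source frame index: (0×3600 + 2×60 + 37) × 60 + 34 = 9454.
Real time: 9454 / (60) = 4727/30 s.
Target frame: (4727/30) × (24) = 18908/5 ≈ 3781.600 → 3782.

frame 3782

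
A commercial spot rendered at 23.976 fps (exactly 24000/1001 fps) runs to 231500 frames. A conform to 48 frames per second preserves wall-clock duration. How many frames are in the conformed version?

463463 frames

Target frames = source frames × (target rate / source rate) = 231500 × (48)/(24000/1001) = 231500 × 1001/500 = 463463.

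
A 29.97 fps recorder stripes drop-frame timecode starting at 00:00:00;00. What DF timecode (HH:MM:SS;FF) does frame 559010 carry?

Each 10-minute DF block holds 10 × 60 × 30 − 9 × 2 = 17982 frames. 559010 ÷ 17982 → 31 full blocks, remainder 1568.
Within the partial block the first minute is 1800 frames and each further minute 1798, so 0 further minute boundaries passed. Total skipped labels = 18 × 31 + 2 × 0 = 558.
Non-drop label index = 559010 + 558 = 559568; at 30 labels/s that is 05:10:52:08, i.e. DF 05:10:52;08.

05:10:52;08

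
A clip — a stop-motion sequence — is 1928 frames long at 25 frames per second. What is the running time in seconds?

77.12 seconds

Running time = 1928 / (25) = 77.12 s.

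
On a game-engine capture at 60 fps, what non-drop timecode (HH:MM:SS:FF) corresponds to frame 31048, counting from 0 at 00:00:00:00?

31048 ÷ 60 = 517 full seconds, remainder 28 frames.
517 s = 0 h 8 min 37 s.
Timecode: 00:08:37:28.

00:08:37:28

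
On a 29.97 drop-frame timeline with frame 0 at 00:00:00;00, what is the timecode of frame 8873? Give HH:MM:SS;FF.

00:04:56;01

Each 10-minute DF block holds 10 × 60 × 30 − 9 × 2 = 17982 frames. 8873 ÷ 17982 → 0 full blocks, remainder 8873.
Within the partial block the first minute is 1800 frames and each further minute 1798, so 4 further minute boundaries passed. Total skipped labels = 18 × 0 + 2 × 4 = 8.
Non-drop label index = 8873 + 8 = 8881; at 30 labels/s that is 00:04:56:01, i.e. DF 00:04:56;01.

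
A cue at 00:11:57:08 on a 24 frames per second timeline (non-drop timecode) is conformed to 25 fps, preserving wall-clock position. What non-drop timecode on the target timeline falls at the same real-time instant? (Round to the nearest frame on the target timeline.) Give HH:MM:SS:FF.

00:11:57:08

Source frame index: (0×3600 + 11×60 + 57) × 24 + 8 = 17216.
Real time: 17216 / (24) = 2152/3 s.
Target frame: (2152/3) × (25) = 53800/3 ≈ 17933.333 → 17933.
At 25 labels/s: frame 17933 → 00:11:57:08.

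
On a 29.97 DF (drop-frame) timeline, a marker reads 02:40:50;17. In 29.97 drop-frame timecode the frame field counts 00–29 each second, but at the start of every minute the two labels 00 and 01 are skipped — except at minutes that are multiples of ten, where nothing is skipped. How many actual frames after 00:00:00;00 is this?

As if non-drop at 30 labels/s: (2 × 3600 + 40 × 60 + 50) × 30 + 17 = 289517.
Minute boundaries passed: 160; those not divisible by 10: 160 − 16 = 144; dropped labels = 2 × 144 = 288.
Actual frame index = 289517 − 288 = 289229.

289229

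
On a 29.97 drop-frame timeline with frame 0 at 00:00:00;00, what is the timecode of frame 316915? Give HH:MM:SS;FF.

02:56:14;13

Each 10-minute DF block holds 10 × 60 × 30 − 9 × 2 = 17982 frames. 316915 ÷ 17982 → 17 full blocks, remainder 11221.
Within the partial block the first minute is 1800 frames and each further minute 1798, so 6 further minute boundaries passed. Total skipped labels = 18 × 17 + 2 × 6 = 318.
Non-drop label index = 316915 + 318 = 317233; at 30 labels/s that is 02:56:14:13, i.e. DF 02:56:14;13.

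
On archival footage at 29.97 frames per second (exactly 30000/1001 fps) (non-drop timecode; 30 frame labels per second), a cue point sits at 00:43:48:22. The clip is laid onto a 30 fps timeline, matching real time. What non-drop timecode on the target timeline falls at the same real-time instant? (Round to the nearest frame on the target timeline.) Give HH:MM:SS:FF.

00:43:51:11

Source frame index: (0×3600 + 43×60 + 48) × 30 + 22 = 78862.
Real time: 78862 / (30000/1001) = 39470431/15000 s.
Target frame: (39470431/15000) × (30) = 39470431/500 ≈ 78940.862 → 78941.
At 30 labels/s: frame 78941 → 00:43:51:11.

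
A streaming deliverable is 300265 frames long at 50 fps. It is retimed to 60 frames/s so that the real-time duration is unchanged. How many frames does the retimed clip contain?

Target frames = source frames × (target rate / source rate) = 300265 × (60)/(50) = 300265 × 6/5 = 360318.

360318 frames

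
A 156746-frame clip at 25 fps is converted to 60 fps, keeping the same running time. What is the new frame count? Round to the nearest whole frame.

376190 frames

Frames at target rate = 156746 × (60) / (25) = 1880952/5 ≈ 376190.400.
Nearest whole frame: 376190.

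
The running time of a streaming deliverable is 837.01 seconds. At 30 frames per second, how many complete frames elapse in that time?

Frames = 837.01 × 30 = 251103/10 ≈ 25110.3000.
Complete frames: 25110.

25110 frames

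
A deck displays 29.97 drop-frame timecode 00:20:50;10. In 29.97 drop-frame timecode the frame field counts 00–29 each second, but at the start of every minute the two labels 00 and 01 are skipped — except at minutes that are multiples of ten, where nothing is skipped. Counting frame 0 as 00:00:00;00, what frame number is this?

37474

Complete 10-minute blocks: 2, each 17982 frames → 35964.
Remaining 0 whole minutes in the current block: 0 frames.
Within the current minute: 50 × 30 + 10 = 1510. Total = 35964 + 0 + 1510 = 37474.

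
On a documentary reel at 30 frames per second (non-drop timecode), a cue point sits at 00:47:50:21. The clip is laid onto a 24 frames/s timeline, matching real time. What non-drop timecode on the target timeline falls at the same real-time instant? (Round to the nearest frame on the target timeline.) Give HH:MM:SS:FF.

00:47:50:17

Source frame index: (0×3600 + 47×60 + 50) × 30 + 21 = 86121.
Real time: 86121 / (30) = 28707/10 s.
Target frame: (28707/10) × (24) = 344484/5 ≈ 68896.800 → 68897.
At 24 labels/s: frame 68897 → 00:47:50:17.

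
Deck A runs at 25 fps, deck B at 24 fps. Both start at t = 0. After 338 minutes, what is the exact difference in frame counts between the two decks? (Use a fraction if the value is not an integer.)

20280 frames

338 min = 20280 s.
A emits 25 × 20280 = 507000 frames; B emits 24 × 20280 = 486720.
Difference = 20280 frames; B is behind A.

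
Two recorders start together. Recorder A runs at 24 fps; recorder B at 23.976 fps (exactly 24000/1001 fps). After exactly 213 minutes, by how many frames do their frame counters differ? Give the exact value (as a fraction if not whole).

213 min = 12780 s.
A emits 24 × 12780 = 306720 frames; B emits 24000/1001 × 12780 = 306720000/1001.
Difference = 306720/1001 frames (≈ 306.4136); B is behind A.

306720/1001 frames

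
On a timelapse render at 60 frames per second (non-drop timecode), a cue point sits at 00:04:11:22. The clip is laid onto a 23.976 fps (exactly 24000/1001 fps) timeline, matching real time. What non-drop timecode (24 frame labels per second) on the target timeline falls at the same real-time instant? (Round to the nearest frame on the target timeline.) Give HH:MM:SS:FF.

Source frame index: (0×3600 + 4×60 + 11) × 60 + 22 = 15082.
Real time: 15082 / (60) = 7541/30 s.
Target frame: (7541/30) × (24000/1001) = 6032800/1001 ≈ 6026.773 → 6027.
At 24 labels/s: frame 6027 → 00:04:11:03.

00:04:11:03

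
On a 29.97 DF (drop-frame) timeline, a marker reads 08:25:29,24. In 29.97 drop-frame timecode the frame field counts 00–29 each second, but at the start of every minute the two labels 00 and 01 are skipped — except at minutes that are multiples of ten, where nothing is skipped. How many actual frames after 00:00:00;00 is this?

As if non-drop at 30 labels/s: (8 × 3600 + 25 × 60 + 29) × 30 + 24 = 909894.
Minute boundaries passed: 505; those not divisible by 10: 505 − 50 = 455; dropped labels = 2 × 455 = 910.
Actual frame index = 909894 − 910 = 908984.

908984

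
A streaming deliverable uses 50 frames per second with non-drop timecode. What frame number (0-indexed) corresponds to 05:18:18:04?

954904

Total seconds to the label: (5 × 3600 + 18 × 60 + 18) = 19098.
Frame index = 19098 × 50 + 4 = 954904.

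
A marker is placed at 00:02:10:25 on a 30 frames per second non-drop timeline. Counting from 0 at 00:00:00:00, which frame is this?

Total seconds to the label: (0 × 3600 + 2 × 60 + 10) = 130.
Frame index = 130 × 30 + 25 = 3925.

3925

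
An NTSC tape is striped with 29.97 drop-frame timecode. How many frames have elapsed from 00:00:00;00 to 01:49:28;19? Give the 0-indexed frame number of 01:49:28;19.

196861

As if non-drop at 30 labels/s: (1 × 3600 + 49 × 60 + 28) × 30 + 19 = 197059.
Minute boundaries passed: 109; those not divisible by 10: 109 − 10 = 99; dropped labels = 2 × 99 = 198.
Actual frame index = 197059 − 198 = 196861.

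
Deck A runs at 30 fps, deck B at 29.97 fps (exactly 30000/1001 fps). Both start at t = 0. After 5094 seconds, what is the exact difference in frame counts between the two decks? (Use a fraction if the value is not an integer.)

152820/1001 frames

A emits 30 × 5094 = 152820 frames; B emits 30000/1001 × 5094 = 152820000/1001.
Difference = 152820/1001 frames (≈ 152.6673); B is behind A.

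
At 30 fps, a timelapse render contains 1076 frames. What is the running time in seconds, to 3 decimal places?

Running time = 1076 × 1/30 = 538/15 s ≈ 35.867 s.

35.867 seconds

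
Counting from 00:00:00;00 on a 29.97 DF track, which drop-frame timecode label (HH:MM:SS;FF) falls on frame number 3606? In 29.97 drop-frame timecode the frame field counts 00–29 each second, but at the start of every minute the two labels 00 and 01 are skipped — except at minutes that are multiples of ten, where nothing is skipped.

Each 10-minute DF block holds 10 × 60 × 30 − 9 × 2 = 17982 frames. 3606 ÷ 17982 → 0 full blocks, remainder 3606.
Within the partial block the first minute is 1800 frames and each further minute 1798, so 2 further minute boundaries passed. Total skipped labels = 18 × 0 + 2 × 2 = 4.
Non-drop label index = 3606 + 4 = 3610; at 30 labels/s that is 00:02:00:10, i.e. DF 00:02:00;10.

00:02:00;10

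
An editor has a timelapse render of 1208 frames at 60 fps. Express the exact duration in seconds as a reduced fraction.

302/15 seconds

Running time = 1208 ÷ (60) = 1208 × 1/60 = 302/15 s.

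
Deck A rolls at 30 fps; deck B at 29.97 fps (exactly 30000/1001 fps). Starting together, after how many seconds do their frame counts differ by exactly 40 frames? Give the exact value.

4004/3 seconds

The gap grows by |30000/1001 − 30| = 30/1001 frames per second.
Time for a 40-frame gap: 40 ÷ (30/1001) = 4004/3 s.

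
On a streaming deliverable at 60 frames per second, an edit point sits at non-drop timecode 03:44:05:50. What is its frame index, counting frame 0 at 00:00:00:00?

Total seconds to the label: (3 × 3600 + 44 × 60 + 5) = 13445.
Frame index = 13445 × 60 + 50 = 806750.

frame 806750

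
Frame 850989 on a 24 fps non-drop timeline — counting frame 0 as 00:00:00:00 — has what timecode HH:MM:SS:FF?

09:50:57:21

850989 ÷ 24 = 35457 full seconds, remainder 21 frames.
35457 s = 9 h 50 min 57 s.
Timecode: 09:50:57:21.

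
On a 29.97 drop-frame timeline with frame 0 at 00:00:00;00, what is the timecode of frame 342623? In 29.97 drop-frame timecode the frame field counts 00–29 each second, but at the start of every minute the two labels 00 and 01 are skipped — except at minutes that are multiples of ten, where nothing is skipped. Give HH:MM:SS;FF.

03:10:32;05

Ten DF minutes hold 17982 frames, so frame 342623 lies in block 19 (frames 341658–359639) with 965 frames into that block.
The block's first minute is 1800 frames and the rest 1798 each; 965 frames reaches minute 0, so 19 × 18 + 0 × 2 = 342 labels have been skipped so far.
Adding those back, label number 342623 + 342 = 342965 at 30 labels/s is 11432 s + 5 f = 3 h 10 min 32 s frame 5, i.e. 03:10:32;05.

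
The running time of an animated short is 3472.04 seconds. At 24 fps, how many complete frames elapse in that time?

Frames = 3472.04 × 24 = 2083224/25 ≈ 83328.9600.
Complete frames: 83328.

83328 frames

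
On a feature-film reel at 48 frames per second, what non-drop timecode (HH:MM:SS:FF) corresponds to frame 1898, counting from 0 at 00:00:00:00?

1898 ÷ 48 = 39 full seconds, remainder 26 frames.
39 s = 0 h 0 min 39 s.
Timecode: 00:00:39:26.

00:00:39:26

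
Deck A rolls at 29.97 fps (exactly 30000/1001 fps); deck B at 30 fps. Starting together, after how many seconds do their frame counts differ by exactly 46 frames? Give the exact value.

The gap grows by |30 − 30000/1001| = 30/1001 frames per second.
Time for a 46-frame gap: 46 ÷ (30/1001) = 23023/15 s.

23023/15 seconds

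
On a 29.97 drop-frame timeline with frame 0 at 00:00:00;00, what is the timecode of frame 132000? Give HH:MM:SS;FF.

Ten DF minutes hold 17982 frames, so frame 132000 lies in block 7 (frames 125874–143855) with 6126 frames into that block.
The block's first minute is 1800 frames and the rest 1798 each; 6126 frames reaches minute 3, so 7 × 18 + 3 × 2 = 132 labels have been skipped so far.
Adding those back, label number 132000 + 132 = 132132 at 30 labels/s is 4404 s + 12 f = 1 h 13 min 24 s frame 12, i.e. 01:13:24;12.

01:13:24;12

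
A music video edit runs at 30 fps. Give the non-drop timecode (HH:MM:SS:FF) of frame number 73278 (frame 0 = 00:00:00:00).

73278 ÷ 30 = 2442 full seconds, remainder 18 frames.
2442 s = 0 h 40 min 42 s.
Timecode: 00:40:42:18.

00:40:42:18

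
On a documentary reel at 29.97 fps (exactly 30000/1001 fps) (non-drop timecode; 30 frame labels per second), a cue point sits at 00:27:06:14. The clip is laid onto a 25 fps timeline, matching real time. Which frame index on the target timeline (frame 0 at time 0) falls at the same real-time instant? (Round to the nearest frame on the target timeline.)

frame 40702

Source frame index: (0×3600 + 27×60 + 6) × 30 + 14 = 48794.
Real time: 48794 / (30000/1001) = 24421397/15000 s.
Target frame: (24421397/15000) × (25) = 24421397/600 ≈ 40702.328 → 40702.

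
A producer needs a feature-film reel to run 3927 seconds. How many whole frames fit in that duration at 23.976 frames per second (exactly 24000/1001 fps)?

94153 frames

Frames = 3927 × 24000/1001 = 1224000/13 ≈ 94153.8462.
Complete frames: 94153.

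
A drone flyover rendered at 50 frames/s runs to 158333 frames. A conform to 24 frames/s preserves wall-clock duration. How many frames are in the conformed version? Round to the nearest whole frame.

Frames at target rate = 158333 × (24) / (50) = 1899996/25 ≈ 75999.840.
Nearest whole frame: 76000.

76000 frames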